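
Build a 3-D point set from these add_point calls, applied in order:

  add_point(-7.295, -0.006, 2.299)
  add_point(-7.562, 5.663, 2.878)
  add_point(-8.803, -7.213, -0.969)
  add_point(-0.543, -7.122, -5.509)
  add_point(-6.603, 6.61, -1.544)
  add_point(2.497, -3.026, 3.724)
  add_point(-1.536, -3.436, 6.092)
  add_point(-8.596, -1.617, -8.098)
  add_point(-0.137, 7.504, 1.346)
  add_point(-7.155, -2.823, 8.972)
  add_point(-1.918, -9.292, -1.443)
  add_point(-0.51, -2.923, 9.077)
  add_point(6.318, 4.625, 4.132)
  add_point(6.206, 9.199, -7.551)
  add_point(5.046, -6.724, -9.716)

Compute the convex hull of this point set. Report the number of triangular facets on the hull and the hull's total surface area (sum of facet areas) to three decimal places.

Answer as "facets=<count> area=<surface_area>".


Points on the hull: [1, 2, 4, 5, 7, 8, 9, 10, 11, 12, 13, 14] (12 of 15).

Facet areas (half cross-product norm):
  f1: (p13, p14, p12) → 98.2553
  f2: (p7, p1, p2) → 56.9054
  f3: (p7, p14, p2) → 66.0502
  f4: (p7, p13, p14) → 112.9126
  f5: (p8, p13, p12) → 41.6220
  f6: (p8, p1, p12) → 22.5920
  f7: (p10, p14, p2) → 32.6061
  f8: (p5, p14, p12) → 59.4604
  f9: (p5, p11, p12) → 25.9401
  f10: (p5, p10, p14) → 51.3314
  f11: (p5, p10, p11) → 27.3694
  f12: (p9, p1, p12) → 72.2171
  f13: (p9, p11, p12) → 30.4635
  f14: (p9, p1, p2) → 56.1929
  f15: (p9, p10, p2) → 39.5915
  f16: (p9, p10, p11) → 40.8417
  f17: (p4, p7, p13) → 76.8967
  f18: (p4, p7, p1) → 22.7903
  f19: (p4, p8, p13) → 38.5610
  f20: (p4, p8, p1) → 16.2496
Σ area = 988.849

Euler characteristic 12−30+20 = 2 ✓

facets=20 area=988.849


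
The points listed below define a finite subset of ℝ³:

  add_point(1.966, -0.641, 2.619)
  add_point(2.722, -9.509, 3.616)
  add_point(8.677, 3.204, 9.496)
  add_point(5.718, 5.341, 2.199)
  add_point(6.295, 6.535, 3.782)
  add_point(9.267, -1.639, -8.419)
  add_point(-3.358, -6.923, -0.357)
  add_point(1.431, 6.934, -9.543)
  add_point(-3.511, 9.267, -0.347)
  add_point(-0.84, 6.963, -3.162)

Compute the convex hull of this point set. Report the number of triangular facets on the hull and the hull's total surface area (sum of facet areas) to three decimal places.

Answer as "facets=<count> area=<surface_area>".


Hull vertices (7/10): indices [1, 2, 4, 5, 6, 7, 8].

Area of each hull facet:
  f1: (p2, p1, p5) → 115.2882
  f2: (p6, p1, p5) → 59.2278
  f3: (p6, p2, p8) → 126.4797
  f4: (p6, p2, p1) → 57.1334
  f5: (p4, p2, p8) → 26.5598
  f6: (p4, p2, p5) → 49.6018
  f7: (p7, p6, p8) → 84.4184
  f8: (p7, p6, p5) → 89.9562
  f9: (p7, p4, p8) → 58.1468
  f10: (p7, p4, p5) → 77.8233
Σ area = 744.635

Euler: V−E+F = 7−15+10 = 2.

facets=10 area=744.635


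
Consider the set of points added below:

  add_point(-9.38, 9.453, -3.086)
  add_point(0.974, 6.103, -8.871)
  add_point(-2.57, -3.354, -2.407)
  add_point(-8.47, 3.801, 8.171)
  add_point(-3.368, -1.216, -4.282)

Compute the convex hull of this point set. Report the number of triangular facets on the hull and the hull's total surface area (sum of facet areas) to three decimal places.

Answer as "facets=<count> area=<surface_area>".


facets=6 area=317.746

Hull vertices (5/5): indices [0, 1, 2, 3, 4].

Facet areas (half cross-product norm):
  f1: (p3, p1, p0) → 75.6214
  f2: (p3, p2, p0) → 80.9248
  f3: (p3, p2, p1) → 83.6450
  f4: (p4, p1, p0) → 54.7525
  f5: (p4, p2, p0) → 13.0130
  f6: (p4, p2, p1) → 9.7896
Σ area = 317.746

Check V−E+F: 5 − 9 + 6 = 2.


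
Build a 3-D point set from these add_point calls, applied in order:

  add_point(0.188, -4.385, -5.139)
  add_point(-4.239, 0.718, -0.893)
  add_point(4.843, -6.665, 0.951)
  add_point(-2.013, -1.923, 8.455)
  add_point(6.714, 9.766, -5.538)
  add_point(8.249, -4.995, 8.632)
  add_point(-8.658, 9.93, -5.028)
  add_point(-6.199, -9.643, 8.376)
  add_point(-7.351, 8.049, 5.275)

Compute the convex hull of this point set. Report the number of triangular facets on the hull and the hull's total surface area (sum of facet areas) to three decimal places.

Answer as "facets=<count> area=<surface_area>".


Extreme-point indices: [0, 2, 3, 4, 5, 6, 7, 8] — 8 of 9 on the boundary.

Triangle areas on the boundary:
  f1: (p0, p7, p6) → 133.0487
  f2: (p0, p4, p6) → 109.3693
  f3: (p8, p7, p6) → 88.9298
  f4: (p8, p4, p6) → 80.8174
  f5: (p8, p4, p5) → 165.1650
  f6: (p2, p7, p5) → 57.9564
  f7: (p2, p0, p7) → 54.5219
  f8: (p2, p4, p5) → 75.6688
  f9: (p2, p0, p4) → 62.2946
  f10: (p3, p7, p5) → 46.0481
  f11: (p3, p8, p5) → 45.9699
  f12: (p3, p8, p7) → 43.8440
Σ area = 963.634

Euler characteristic 8−18+12 = 2 ✓

facets=12 area=963.634


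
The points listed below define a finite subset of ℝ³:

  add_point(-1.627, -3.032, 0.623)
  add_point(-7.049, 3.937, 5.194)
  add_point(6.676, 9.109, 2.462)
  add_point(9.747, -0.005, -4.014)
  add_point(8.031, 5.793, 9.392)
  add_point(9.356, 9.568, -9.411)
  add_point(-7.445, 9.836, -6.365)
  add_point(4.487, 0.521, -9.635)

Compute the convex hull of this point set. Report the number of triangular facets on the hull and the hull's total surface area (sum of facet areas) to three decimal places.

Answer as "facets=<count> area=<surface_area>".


facets=12 area=829.707

Extreme-point indices: [0, 1, 2, 3, 4, 5, 6, 7] — 8 of 8 on the boundary.

Facet areas (half cross-product norm):
  f1: (p4, p0, p3) → 87.3204
  f2: (p5, p4, p3) → 80.4546
  f3: (p7, p0, p6) → 89.2221
  f4: (p7, p0, p3) → 46.0798
  f5: (p7, p5, p6) → 78.4280
  f6: (p7, p5, p3) → 38.0750
  f7: (p1, p0, p6) → 64.3671
  f8: (p1, p4, p0) → 74.3300
  f9: (p2, p5, p6) → 95.7777
  f10: (p2, p5, p4) → 25.5023
  f11: (p2, p1, p6) → 92.6164
  f12: (p2, p1, p4) → 57.5333
Σ area = 829.707

Euler: V−E+F = 8−18+12 = 2.


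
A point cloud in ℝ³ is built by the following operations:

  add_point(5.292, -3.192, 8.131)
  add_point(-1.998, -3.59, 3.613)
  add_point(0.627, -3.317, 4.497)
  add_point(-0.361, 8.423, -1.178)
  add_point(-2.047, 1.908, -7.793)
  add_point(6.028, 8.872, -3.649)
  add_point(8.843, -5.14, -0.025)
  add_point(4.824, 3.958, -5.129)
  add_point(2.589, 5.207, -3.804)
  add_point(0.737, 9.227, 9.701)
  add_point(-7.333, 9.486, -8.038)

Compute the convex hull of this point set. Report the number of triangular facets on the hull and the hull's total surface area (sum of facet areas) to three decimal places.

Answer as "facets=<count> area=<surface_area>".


facets=12 area=741.628

8 of the 11 inputs are extreme points: [0, 1, 4, 5, 6, 7, 9, 10].

Triangle areas on the boundary:
  f1: (p5, p9, p10) → 100.9165
  f2: (p5, p0, p6) → 67.0214
  f3: (p5, p0, p9) → 92.4220
  f4: (p1, p0, p6) → 38.6491
  f5: (p1, p9, p10) → 125.7560
  f6: (p1, p0, p9) → 56.1964
  f7: (p7, p5, p10) → 35.7892
  f8: (p7, p5, p6) → 24.6401
  f9: (p4, p1, p10) → 54.0758
  f10: (p4, p1, p6) → 71.2346
  f11: (p4, p7, p10) → 33.6853
  f12: (p4, p7, p6) → 41.2414
Σ area = 741.628

Euler: V−E+F = 8−18+12 = 2.


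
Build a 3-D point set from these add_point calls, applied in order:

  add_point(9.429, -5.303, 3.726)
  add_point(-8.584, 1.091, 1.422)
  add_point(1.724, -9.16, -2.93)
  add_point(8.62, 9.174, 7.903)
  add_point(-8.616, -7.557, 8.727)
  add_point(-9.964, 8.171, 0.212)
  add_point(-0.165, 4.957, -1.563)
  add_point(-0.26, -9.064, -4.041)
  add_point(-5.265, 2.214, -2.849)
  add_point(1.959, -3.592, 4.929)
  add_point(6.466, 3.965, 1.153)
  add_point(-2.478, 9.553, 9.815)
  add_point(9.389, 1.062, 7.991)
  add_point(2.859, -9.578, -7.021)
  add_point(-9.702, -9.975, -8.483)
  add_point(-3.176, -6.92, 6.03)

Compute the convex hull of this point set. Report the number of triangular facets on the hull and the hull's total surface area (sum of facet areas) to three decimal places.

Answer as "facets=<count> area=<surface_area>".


Hull vertices (12/16): indices [0, 2, 3, 4, 5, 6, 8, 10, 11, 12, 13, 14].

Triangle areas on the boundary:
  f1: (p4, p14, p5) → 146.1553
  f2: (p4, p11, p5) → 104.1517
  f3: (p13, p10, p0) → 66.8335
  f4: (p13, p6, p14) → 99.3268
  f5: (p13, p6, p10) → 56.3631
  f6: (p3, p10, p0) → 42.5212
  f7: (p3, p6, p10) → 28.6950
  f8: (p3, p11, p5) → 61.1250
  f9: (p3, p6, p5) → 65.3917
  f10: (p8, p14, p5) → 46.4366
  f11: (p8, p6, p5) → 24.1957
  f12: (p8, p6, p14) → 27.5210
  f13: (p2, p4, p0) → 85.2509
  f14: (p2, p13, p0) → 20.9378
  f15: (p2, p4, p14) → 96.2394
  f16: (p2, p13, p14) → 26.6808
  f17: (p12, p4, p0) → 72.1505
  f18: (p12, p3, p0) → 17.8027
  f19: (p12, p4, p11) → 128.6192
  f20: (p12, p3, p11) → 45.5523
Σ area = 1261.950

Check V−E+F: 12 − 30 + 20 = 2.

facets=20 area=1261.950


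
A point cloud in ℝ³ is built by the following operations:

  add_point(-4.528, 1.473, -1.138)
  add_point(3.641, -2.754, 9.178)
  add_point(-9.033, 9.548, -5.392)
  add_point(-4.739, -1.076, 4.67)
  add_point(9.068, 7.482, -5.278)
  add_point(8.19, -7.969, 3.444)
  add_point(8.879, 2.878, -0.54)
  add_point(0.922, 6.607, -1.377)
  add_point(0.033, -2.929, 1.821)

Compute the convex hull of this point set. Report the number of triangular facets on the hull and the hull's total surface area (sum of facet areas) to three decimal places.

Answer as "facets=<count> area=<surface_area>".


Points on the hull: [0, 1, 2, 3, 4, 5, 6, 7, 8] (9 of 9).

Triangle areas on the boundary:
  f1: (p3, p1, p2) → 54.4903
  f2: (p3, p1, p5) → 42.1271
  f3: (p0, p4, p2) → 78.4897
  f4: (p0, p5, p4) → 117.5673
  f5: (p0, p3, p2) → 23.4858
  f6: (p7, p4, p2) → 39.5241
  f7: (p7, p1, p2) → 63.5733
  f8: (p7, p1, p4) → 63.7510
  f9: (p6, p5, p4) → 16.5825
  f10: (p6, p1, p4) → 18.6115
  f11: (p6, p1, p5) → 49.7183
  f12: (p8, p3, p5) → 18.3130
  f13: (p8, p0, p5) → 11.2617
  f14: (p8, p0, p3) → 17.4478
Σ area = 614.944

Check V−E+F: 9 − 21 + 14 = 2.

facets=14 area=614.944


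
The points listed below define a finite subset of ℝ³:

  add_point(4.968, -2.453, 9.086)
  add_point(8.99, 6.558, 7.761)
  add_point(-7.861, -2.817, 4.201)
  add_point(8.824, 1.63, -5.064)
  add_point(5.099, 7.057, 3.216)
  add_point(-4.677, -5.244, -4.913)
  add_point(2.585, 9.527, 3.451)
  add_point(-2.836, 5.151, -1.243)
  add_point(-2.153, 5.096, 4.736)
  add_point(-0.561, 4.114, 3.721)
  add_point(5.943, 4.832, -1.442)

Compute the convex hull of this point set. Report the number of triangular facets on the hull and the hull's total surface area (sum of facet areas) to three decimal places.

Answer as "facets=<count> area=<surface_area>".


facets=12 area=647.447

Points on the hull: [0, 1, 2, 3, 5, 6, 7, 8] (8 of 11).

Per-facet area ½‖(b−a)×(c−a)‖:
  f1: (p3, p0, p1) → 66.9451
  f2: (p6, p3, p1) → 52.8601
  f3: (p8, p0, p2) → 54.3346
  f4: (p8, p0, p1) → 51.2676
  f5: (p8, p6, p1) → 26.7219
  f6: (p5, p0, p2) → 68.3120
  f7: (p5, p3, p0) → 107.7430
  f8: (p7, p6, p3) → 51.4969
  f9: (p7, p5, p3) → 69.8301
  f10: (p7, p8, p6) → 19.7607
  f11: (p7, p8, p2) → 29.2139
  f12: (p7, p5, p2) → 48.9609
Σ area = 647.447

Check V−E+F: 8 − 18 + 12 = 2.


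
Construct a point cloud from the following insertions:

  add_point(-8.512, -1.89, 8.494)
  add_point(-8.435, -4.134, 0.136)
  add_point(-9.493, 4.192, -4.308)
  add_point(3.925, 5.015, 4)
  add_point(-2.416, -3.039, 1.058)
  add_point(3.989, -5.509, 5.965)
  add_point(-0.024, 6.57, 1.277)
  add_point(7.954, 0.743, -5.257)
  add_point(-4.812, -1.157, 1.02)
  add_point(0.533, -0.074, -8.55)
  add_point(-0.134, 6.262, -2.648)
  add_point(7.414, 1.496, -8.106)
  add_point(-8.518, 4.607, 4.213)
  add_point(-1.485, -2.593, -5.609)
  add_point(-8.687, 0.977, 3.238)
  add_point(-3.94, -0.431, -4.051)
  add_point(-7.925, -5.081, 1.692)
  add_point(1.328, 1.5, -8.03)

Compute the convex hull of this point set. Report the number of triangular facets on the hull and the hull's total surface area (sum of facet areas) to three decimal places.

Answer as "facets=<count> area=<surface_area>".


facets=24 area=730.003

Extreme-point indices: [0, 1, 2, 3, 5, 6, 7, 9, 10, 11, 12, 13, 16, 17] — 14 of 18 on the boundary.

Facet areas (half cross-product norm):
  f1: (p10, p6, p2) → 18.7151
  f2: (p3, p5, p7) → 57.1052
  f3: (p3, p10, p6) → 8.3840
  f4: (p3, p0, p5) → 68.9133
  f5: (p12, p6, p2) → 38.6836
  f6: (p12, p0, p2) → 28.8178
  f7: (p12, p3, p6) → 20.2833
  f8: (p12, p3, p0) → 48.4088
  f9: (p9, p13, p2) → 23.0457
  f10: (p11, p5, p7) → 10.3604
  f11: (p11, p13, p5) → 66.2391
  f12: (p11, p9, p13) → 13.0398
  f13: (p11, p3, p7) → 12.6336
  f14: (p11, p3, p10) → 41.2682
  f15: (p1, p0, p2) → 40.0541
  f16: (p1, p13, p2) → 40.5767
  f17: (p17, p9, p2) → 10.7375
  f18: (p17, p11, p9) → 5.0557
  f19: (p17, p10, p2) → 35.5780
  f20: (p17, p11, p10) → 21.8250
  f21: (p16, p0, p5) → 46.5839
  f22: (p16, p1, p0) → 6.1332
  f23: (p16, p13, p5) → 59.6170
  f24: (p16, p1, p13) → 7.9442
Σ area = 730.003

Euler: V−E+F = 14−36+24 = 2.


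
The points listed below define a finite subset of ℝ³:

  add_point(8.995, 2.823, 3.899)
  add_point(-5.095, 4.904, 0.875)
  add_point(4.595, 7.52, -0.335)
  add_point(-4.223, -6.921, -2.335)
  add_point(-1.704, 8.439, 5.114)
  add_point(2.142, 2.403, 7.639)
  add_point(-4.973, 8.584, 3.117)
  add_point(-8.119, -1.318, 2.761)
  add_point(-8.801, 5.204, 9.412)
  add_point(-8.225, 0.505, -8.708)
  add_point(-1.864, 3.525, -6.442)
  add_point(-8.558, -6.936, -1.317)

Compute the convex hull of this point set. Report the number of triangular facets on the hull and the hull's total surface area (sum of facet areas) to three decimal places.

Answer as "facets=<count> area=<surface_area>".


facets=16 area=712.936

Points on the hull: [0, 2, 3, 4, 5, 6, 8, 9, 10, 11] (10 of 12).

Per-facet area ½‖(b−a)×(c−a)‖:
  f1: (p9, p11, p8) → 84.8357
  f2: (p5, p11, p8) → 88.3522
  f3: (p3, p9, p11) → 22.9175
  f4: (p3, p5, p0) → 58.6665
  f5: (p3, p5, p11) → 32.3680
  f6: (p4, p2, p0) → 31.9639
  f7: (p4, p5, p8) → 33.7585
  f8: (p4, p5, p0) → 28.7848
  f9: (p10, p2, p0) → 33.0737
  f10: (p10, p3, p0) → 85.2345
  f11: (p10, p3, p9) → 38.1146
  f12: (p6, p4, p2) → 15.2883
  f13: (p6, p10, p2) → 46.3787
  f14: (p6, p10, p9) → 40.7263
  f15: (p6, p9, p8) → 56.9388
  f16: (p6, p4, p8) → 15.5343
Σ area = 712.936

Euler characteristic 10−24+16 = 2 ✓


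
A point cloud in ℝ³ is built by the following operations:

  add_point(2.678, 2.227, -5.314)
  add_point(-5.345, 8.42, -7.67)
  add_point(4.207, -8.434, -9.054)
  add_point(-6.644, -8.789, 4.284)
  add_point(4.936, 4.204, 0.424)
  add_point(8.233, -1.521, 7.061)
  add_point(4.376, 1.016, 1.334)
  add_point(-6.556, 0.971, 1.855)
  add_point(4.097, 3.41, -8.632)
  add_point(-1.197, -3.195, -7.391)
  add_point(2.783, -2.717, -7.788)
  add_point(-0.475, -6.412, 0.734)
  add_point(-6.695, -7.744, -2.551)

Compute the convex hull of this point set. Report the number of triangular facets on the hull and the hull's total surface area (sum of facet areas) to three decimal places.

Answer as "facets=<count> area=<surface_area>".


Extreme-point indices: [1, 2, 3, 4, 5, 7, 8, 9, 12] — 9 of 13 on the boundary.

Facet areas (half cross-product norm):
  f1: (p7, p1, p12) → 58.2059
  f2: (p9, p1, p12) → 50.8189
  f3: (p9, p2, p12) → 32.4939
  f4: (p9, p2, p1) → 23.3791
  f5: (p8, p2, p5) → 97.0614
  f6: (p8, p2, p1) → 55.8668
  f7: (p3, p7, p12) → 32.0891
  f8: (p3, p7, p5) → 77.8209
  f9: (p3, p2, p12) → 38.2869
  f10: (p3, p2, p5) → 129.6582
  f11: (p4, p8, p5) → 31.2538
  f12: (p4, p8, p1) → 48.9304
  f13: (p4, p7, p5) → 56.0806
  f14: (p4, p7, p1) → 68.3445
Σ area = 800.290

Euler characteristic 9−21+14 = 2 ✓

facets=14 area=800.290


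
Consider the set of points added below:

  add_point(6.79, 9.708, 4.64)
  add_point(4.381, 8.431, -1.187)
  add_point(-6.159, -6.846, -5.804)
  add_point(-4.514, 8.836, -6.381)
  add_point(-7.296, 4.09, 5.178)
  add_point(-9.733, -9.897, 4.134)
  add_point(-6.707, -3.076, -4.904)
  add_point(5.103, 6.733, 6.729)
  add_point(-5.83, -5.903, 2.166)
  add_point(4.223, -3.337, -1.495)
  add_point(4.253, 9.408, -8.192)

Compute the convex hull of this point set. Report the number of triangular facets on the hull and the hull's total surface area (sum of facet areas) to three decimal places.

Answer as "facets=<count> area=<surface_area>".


facets=14 area=858.519

Extreme-point indices: [0, 2, 3, 4, 5, 6, 7, 9, 10] — 9 of 11 on the boundary.

Facet areas (half cross-product norm):
  f1: (p4, p7, p5) → 84.1518
  f2: (p4, p7, p0) → 22.1788
  f3: (p9, p7, p5) → 105.7543
  f4: (p9, p10, p0) → 84.7859
  f5: (p9, p7, p0) → 25.1190
  f6: (p3, p10, p0) → 58.6818
  f7: (p3, p4, p0) → 90.1955
  f8: (p3, p4, p5) → 85.8474
  f9: (p3, p6, p5) → 50.5058
  f10: (p2, p9, p10) → 84.3829
  f11: (p2, p3, p10) → 69.7070
  f12: (p2, p3, p6) → 11.0181
  f13: (p2, p9, p5) → 64.6769
  f14: (p2, p6, p5) → 21.5139
Σ area = 858.519

Euler: V−E+F = 9−21+14 = 2.


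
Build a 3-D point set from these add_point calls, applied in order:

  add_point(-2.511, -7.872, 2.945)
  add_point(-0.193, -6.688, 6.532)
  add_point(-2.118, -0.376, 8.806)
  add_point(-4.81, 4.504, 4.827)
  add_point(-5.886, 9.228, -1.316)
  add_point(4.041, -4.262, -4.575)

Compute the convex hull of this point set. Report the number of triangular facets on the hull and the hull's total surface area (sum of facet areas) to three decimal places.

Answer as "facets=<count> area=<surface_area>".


facets=8 area=355.034

Extreme-point indices: [0, 1, 2, 3, 4, 5] — 6 of 6 on the boundary.

Area of each hull facet:
  f1: (p0, p5, p4) → 88.1596
  f2: (p2, p5, p4) → 103.5230
  f3: (p1, p0, p5) → 23.2027
  f4: (p1, p2, p5) → 41.3606
  f5: (p1, p2, p0) → 14.4237
  f6: (p3, p0, p4) → 43.2365
  f7: (p3, p2, p4) → 9.0961
  f8: (p3, p2, p0) → 32.0319
Σ area = 355.034

Euler: V−E+F = 6−12+8 = 2.


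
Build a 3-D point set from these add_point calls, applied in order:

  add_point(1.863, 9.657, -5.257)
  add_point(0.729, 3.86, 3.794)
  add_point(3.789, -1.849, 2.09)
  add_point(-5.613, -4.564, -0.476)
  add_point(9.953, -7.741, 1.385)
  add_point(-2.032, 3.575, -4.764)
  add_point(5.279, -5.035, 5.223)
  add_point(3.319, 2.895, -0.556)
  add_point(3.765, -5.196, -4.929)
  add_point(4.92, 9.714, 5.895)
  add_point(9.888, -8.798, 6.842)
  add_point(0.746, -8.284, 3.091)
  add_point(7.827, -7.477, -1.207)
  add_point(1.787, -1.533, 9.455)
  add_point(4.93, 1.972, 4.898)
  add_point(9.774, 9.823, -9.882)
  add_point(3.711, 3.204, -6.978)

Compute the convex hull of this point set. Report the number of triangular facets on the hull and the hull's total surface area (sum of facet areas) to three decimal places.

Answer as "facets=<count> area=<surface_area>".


Extreme-point indices: [0, 1, 3, 4, 5, 8, 9, 10, 11, 12, 13, 15, 16] — 13 of 17 on the boundary.

Per-facet area ½‖(b−a)×(c−a)‖:
  f1: (p11, p13, p3) → 38.1508
  f2: (p11, p8, p3) → 35.7849
  f3: (p0, p9, p15) → 51.1920
  f4: (p1, p13, p3) → 44.2851
  f5: (p1, p9, p13) → 28.5882
  f6: (p16, p8, p15) → 26.9531
  f7: (p12, p15, p4) → 30.6317
  f8: (p12, p8, p15) → 48.4162
  f9: (p12, p11, p8) → 24.2044
  f10: (p10, p11, p13) → 43.7001
  f11: (p10, p9, p13) → 64.1218
  f12: (p10, p12, p4) → 6.0280
  f13: (p10, p12, p11) → 33.3867
  f14: (p10, p15, p4) → 41.9827
  f15: (p10, p9, p15) → 158.3494
  f16: (p5, p0, p15) → 28.4565
  f17: (p5, p16, p15) → 21.6745
  f18: (p5, p1, p3) → 42.6864
  f19: (p5, p8, p3) → 45.5047
  f20: (p5, p16, p8) → 26.6519
  f21: (p5, p0, p9) → 41.7184
  f22: (p5, p1, p9) → 29.9091
Σ area = 912.377

Check V−E+F: 13 − 33 + 22 = 2.

facets=22 area=912.377


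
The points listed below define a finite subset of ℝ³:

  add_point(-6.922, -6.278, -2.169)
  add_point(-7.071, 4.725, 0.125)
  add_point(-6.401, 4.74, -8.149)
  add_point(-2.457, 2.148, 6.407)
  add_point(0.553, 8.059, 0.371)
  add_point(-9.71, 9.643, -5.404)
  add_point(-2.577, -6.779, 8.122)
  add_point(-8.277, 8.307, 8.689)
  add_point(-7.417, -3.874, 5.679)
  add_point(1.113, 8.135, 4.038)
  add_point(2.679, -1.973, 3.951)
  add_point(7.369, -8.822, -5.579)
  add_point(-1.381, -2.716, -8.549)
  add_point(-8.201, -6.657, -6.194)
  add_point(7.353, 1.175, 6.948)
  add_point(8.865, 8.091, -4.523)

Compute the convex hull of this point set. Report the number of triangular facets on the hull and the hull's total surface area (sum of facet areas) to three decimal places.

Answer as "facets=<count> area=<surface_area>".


11 of the 16 inputs are extreme points: [2, 5, 6, 7, 8, 9, 11, 12, 13, 14, 15].

Facet areas (half cross-product norm):
  f1: (p12, p11, p15) → 83.5514
  f2: (p12, p13, p11) → 43.2207
  f3: (p9, p15, p5) → 83.3810
  f4: (p9, p7, p5) → 69.9041
  f5: (p6, p13, p11) → 110.9235
  f6: (p2, p15, p5) → 50.9031
  f7: (p2, p12, p15) → 67.6745
  f8: (p2, p13, p5) → 30.9778
  f9: (p2, p12, p13) → 36.8714
  f10: (p8, p6, p7) → 35.1702
  f11: (p8, p6, p13) → 35.4917
  f12: (p8, p7, p5) → 88.6035
  f13: (p8, p13, p5) → 96.4877
  f14: (p14, p9, p7) → 45.7919
  f15: (p14, p6, p7) → 98.2029
  f16: (p14, p9, p15) → 55.2718
  f17: (p14, p11, p15) → 101.3784
  f18: (p14, p6, p11) → 97.1513
Σ area = 1230.957

Euler: V−E+F = 11−27+18 = 2.

facets=18 area=1230.957


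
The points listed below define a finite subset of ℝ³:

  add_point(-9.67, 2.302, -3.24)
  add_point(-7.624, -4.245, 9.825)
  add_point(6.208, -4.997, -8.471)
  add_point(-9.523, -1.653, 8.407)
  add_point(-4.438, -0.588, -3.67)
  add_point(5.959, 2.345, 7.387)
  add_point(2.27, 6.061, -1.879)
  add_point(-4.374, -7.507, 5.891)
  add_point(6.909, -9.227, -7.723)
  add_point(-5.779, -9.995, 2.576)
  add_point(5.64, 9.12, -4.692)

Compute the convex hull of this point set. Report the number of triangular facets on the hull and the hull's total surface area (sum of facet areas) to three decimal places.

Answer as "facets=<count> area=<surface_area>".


facets=14 area=929.564

9 of the 11 inputs are extreme points: [0, 1, 2, 3, 5, 7, 8, 9, 10].

Area of each hull facet:
  f1: (p5, p10, p8) → 121.3558
  f2: (p2, p8, p0) → 34.8300
  f3: (p2, p10, p0) → 115.9683
  f4: (p2, p10, p8) → 13.8764
  f5: (p9, p8, p0) → 115.3025
  f6: (p3, p10, p0) → 101.3511
  f7: (p3, p9, p0) → 64.4487
  f8: (p3, p9, p1) → 16.0620
  f9: (p3, p5, p10) → 109.6324
  f10: (p3, p5, p1) → 26.7266
  f11: (p7, p5, p1) → 43.4133
  f12: (p7, p9, p1) → 10.3354
  f13: (p7, p5, p8) → 121.1946
  f14: (p7, p9, p8) → 35.0672
Σ area = 929.564

Euler characteristic 9−21+14 = 2 ✓


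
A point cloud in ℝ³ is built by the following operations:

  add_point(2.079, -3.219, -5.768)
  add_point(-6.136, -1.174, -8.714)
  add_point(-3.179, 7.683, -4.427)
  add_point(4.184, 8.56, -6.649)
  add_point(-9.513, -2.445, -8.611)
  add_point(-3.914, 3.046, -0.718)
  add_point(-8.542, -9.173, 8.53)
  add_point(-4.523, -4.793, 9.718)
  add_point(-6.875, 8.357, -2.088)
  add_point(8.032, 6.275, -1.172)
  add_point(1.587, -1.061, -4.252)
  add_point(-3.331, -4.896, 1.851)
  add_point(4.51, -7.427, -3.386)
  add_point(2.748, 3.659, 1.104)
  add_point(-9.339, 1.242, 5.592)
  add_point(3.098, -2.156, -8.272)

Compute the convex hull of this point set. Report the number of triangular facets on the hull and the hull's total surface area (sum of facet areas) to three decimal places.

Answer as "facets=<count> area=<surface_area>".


11 of the 16 inputs are extreme points: [1, 2, 3, 4, 6, 7, 8, 9, 12, 14, 15].

Per-facet area ½‖(b−a)×(c−a)‖:
  f1: (p12, p6, p4) → 128.3548
  f2: (p8, p3, p9) → 41.4373
  f3: (p15, p12, p4) → 45.3354
  f4: (p15, p3, p9) → 38.0953
  f5: (p15, p12, p9) → 44.2052
  f6: (p2, p3, p4) → 43.1937
  f7: (p2, p8, p4) → 27.8004
  f8: (p2, p8, p3) → 6.3457
  f9: (p7, p12, p9) → 114.2978
  f10: (p7, p12, p6) → 48.6801
  f11: (p1, p3, p4) → 10.8167
  f12: (p1, p15, p4) → 7.6283
  f13: (p1, p15, p3) → 50.6313
  f14: (p14, p7, p6) → 26.5123
  f15: (p14, p6, p4) → 79.5975
  f16: (p14, p8, p4) → 67.3022
  f17: (p14, p8, p9) → 80.7505
  f18: (p14, p7, p9) → 83.5609
Σ area = 944.545

Check V−E+F: 11 − 27 + 18 = 2.

facets=18 area=944.545


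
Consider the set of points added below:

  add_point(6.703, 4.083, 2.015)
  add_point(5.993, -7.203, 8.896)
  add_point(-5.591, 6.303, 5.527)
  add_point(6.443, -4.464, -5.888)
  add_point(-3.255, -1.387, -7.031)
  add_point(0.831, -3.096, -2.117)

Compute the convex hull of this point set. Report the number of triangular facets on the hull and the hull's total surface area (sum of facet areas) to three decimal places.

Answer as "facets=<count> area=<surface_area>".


facets=6 area=508.541

5 of the 6 inputs are extreme points: [0, 1, 2, 3, 4].

Facet areas (half cross-product norm):
  f1: (p1, p0, p2) → 85.8013
  f2: (p4, p0, p2) → 85.6663
  f3: (p4, p1, p2) → 127.5245
  f4: (p3, p1, p0) → 74.1116
  f5: (p3, p4, p0) → 59.1491
  f6: (p3, p4, p1) → 76.2883
Σ area = 508.541

Check V−E+F: 5 − 9 + 6 = 2.


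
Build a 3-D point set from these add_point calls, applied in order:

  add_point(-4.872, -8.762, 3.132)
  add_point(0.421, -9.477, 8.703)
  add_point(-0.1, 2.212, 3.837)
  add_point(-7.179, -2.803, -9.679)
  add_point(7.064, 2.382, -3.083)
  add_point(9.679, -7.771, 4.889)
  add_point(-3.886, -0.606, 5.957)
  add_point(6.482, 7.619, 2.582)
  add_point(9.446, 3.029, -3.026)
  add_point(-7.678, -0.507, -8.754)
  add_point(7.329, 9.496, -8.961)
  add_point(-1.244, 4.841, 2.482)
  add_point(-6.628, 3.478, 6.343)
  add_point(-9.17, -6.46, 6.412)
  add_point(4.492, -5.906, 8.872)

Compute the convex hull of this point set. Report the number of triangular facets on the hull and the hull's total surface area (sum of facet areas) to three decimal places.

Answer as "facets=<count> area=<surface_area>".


Points on the hull: [0, 1, 3, 5, 7, 8, 9, 10, 12, 13, 14] (11 of 15).

Triangle areas on the boundary:
  f1: (p0, p3, p13) → 41.0459
  f2: (p0, p3, p5) → 102.1174
  f3: (p14, p7, p5) → 50.9158
  f4: (p8, p7, p5) → 52.3442
  f5: (p8, p7, p10) → 35.3227
  f6: (p8, p3, p5) → 126.0601
  f7: (p8, p3, p10) → 82.9890
  f8: (p12, p14, p7) → 93.3047
  f9: (p12, p7, p10) → 77.5425
  f10: (p1, p0, p5) → 36.8811
  f11: (p1, p14, p5) → 17.0847
  f12: (p1, p0, p13) → 22.4681
  f13: (p1, p12, p13) → 52.8129
  f14: (p1, p12, p14) → 39.5405
  f15: (p9, p3, p13) → 20.6490
  f16: (p9, p12, p13) → 77.5745
  f17: (p9, p3, p10) → 21.4510
  f18: (p9, p12, p10) → 138.6670
Σ area = 1088.771

Euler characteristic 11−27+18 = 2 ✓

facets=18 area=1088.771


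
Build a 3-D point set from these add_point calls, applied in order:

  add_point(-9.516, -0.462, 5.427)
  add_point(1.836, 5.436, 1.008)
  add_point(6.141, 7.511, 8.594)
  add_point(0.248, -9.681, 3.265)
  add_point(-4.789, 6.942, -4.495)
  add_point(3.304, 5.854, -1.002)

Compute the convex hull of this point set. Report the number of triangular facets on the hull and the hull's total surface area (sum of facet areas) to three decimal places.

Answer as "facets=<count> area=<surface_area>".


facets=6 area=504.446

Hull vertices (5/6): indices [0, 2, 3, 4, 5].

Triangle areas on the boundary:
  f1: (p3, p2, p0) → 115.8739
  f2: (p4, p2, p0) → 106.8262
  f3: (p4, p3, p0) → 90.1213
  f4: (p5, p3, p2) → 83.0952
  f5: (p5, p4, p2) → 35.7969
  f6: (p5, p4, p3) → 72.7320
Σ area = 504.446

Euler characteristic 5−9+6 = 2 ✓


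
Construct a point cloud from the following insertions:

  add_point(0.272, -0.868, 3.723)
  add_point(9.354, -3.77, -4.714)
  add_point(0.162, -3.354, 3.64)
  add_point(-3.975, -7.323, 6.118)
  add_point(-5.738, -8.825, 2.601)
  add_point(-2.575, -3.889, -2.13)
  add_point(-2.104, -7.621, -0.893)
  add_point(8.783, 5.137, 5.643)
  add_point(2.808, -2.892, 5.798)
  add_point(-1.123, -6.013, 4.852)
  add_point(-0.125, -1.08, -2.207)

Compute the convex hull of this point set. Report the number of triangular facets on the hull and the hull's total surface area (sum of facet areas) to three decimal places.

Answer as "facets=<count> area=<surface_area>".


facets=14 area=393.758

9 of the 11 inputs are extreme points: [0, 1, 3, 4, 5, 6, 7, 8, 10].

Area of each hull facet:
  f1: (p3, p1, p4) → 36.6380
  f2: (p10, p7, p1) → 63.7594
  f3: (p8, p7, p1) → 59.8046
  f4: (p8, p3, p1) → 45.2986
  f5: (p8, p3, p7) → 14.0310
  f6: (p5, p10, p1) → 17.2135
  f7: (p0, p3, p7) → 24.4836
  f8: (p0, p10, p7) → 30.4567
  f9: (p0, p5, p10) → 11.0717
  f10: (p0, p3, p4) → 16.4602
  f11: (p0, p5, p4) → 26.9622
  f12: (p6, p1, p4) → 13.8040
  f13: (p6, p5, p4) → 9.6275
  f14: (p6, p5, p1) → 24.1467
Σ area = 393.758

Check V−E+F: 9 − 21 + 14 = 2.


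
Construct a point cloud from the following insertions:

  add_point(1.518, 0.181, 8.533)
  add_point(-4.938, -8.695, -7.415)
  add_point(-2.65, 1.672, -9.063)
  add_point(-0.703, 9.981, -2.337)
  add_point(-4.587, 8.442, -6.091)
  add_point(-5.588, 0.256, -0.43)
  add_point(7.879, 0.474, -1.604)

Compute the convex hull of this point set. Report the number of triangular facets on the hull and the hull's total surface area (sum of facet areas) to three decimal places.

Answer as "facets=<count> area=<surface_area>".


Points on the hull: [0, 1, 2, 3, 4, 5, 6] (7 of 7).

Per-facet area ½‖(b−a)×(c−a)‖:
  f1: (p0, p3, p5) → 62.6231
  f2: (p0, p3, p6) → 73.5104
  f3: (p1, p0, p5) → 58.3873
  f4: (p1, p0, p6) → 99.7350
  f5: (p2, p3, p6) → 63.5242
  f6: (p2, p1, p6) → 69.6118
  f7: (p4, p3, p5) → 27.9903
  f8: (p4, p2, p3) → 20.2817
  f9: (p4, p1, p5) → 54.4213
  f10: (p4, p2, p1) → 27.5662
Σ area = 557.651

Check V−E+F: 7 − 15 + 10 = 2.

facets=10 area=557.651


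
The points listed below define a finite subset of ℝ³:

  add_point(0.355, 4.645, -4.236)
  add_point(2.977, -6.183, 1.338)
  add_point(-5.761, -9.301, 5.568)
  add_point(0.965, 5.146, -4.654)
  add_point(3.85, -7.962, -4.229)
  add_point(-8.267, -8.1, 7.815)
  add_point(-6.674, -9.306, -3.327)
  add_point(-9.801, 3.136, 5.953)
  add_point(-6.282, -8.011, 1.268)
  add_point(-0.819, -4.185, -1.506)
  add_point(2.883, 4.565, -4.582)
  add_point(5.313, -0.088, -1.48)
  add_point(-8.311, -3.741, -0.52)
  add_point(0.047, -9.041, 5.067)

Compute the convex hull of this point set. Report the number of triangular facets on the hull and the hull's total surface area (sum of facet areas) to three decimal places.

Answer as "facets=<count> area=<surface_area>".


facets=18 area=627.567

Extreme-point indices: [1, 2, 3, 4, 5, 6, 7, 10, 11, 12, 13] — 11 of 14 on the boundary.

Facet areas (half cross-product norm):
  f1: (p13, p11, p7) → 92.8087
  f2: (p13, p5, p7) → 49.7783
  f3: (p12, p3, p7) → 63.6902
  f4: (p12, p3, p6) → 41.9792
  f5: (p12, p5, p7) → 43.3476
  f6: (p12, p5, p6) → 30.3040
  f7: (p10, p11, p7) → 50.2769
  f8: (p10, p3, p7) → 12.0878
  f9: (p4, p13, p6) → 47.6530
  f10: (p4, p10, p11) → 22.7078
  f11: (p4, p3, p6) → 71.2238
  f12: (p4, p10, p3) → 11.7416
  f13: (p2, p5, p6) → 13.3010
  f14: (p2, p13, p6) → 26.0857
  f15: (p2, p13, p5) → 7.0481
  f16: (p1, p13, p11) → 9.2274
  f17: (p1, p4, p11) → 20.7222
  f18: (p1, p4, p13) → 13.5841
Σ area = 627.567

Euler: V−E+F = 11−27+18 = 2.


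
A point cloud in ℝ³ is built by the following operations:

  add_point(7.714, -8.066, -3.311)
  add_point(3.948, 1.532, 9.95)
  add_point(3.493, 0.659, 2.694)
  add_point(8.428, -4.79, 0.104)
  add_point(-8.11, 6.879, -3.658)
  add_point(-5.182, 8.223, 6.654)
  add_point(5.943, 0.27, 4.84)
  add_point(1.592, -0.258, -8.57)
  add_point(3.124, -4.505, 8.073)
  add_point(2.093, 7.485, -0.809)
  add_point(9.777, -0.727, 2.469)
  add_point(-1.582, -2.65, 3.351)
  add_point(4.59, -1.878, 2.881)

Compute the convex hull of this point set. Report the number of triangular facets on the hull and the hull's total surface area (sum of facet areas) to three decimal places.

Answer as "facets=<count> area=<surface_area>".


facets=16 area=720.473

Extreme-point indices: [0, 1, 3, 4, 5, 7, 8, 9, 10, 11] — 10 of 13 on the boundary.

Per-facet area ½‖(b−a)×(c−a)‖:
  f1: (p7, p0, p10) → 53.2391
  f2: (p3, p0, p10) → 3.4773
  f3: (p9, p7, p4) → 55.9933
  f4: (p9, p7, p10) → 61.9498
  f5: (p9, p5, p4) → 48.8172
  f6: (p9, p1, p10) → 53.7026
  f7: (p9, p5, p1) → 56.9792
  f8: (p11, p5, p4) → 61.5028
  f9: (p11, p7, p4) → 73.3016
  f10: (p11, p7, p0) → 63.3951
  f11: (p8, p5, p1) → 35.1339
  f12: (p8, p11, p5) → 39.8157
  f13: (p8, p11, p0) → 42.3348
  f14: (p8, p3, p0) → 19.4120
  f15: (p8, p1, p10) → 28.8965
  f16: (p8, p3, p10) → 22.5216
Σ area = 720.473

Check V−E+F: 10 − 24 + 16 = 2.


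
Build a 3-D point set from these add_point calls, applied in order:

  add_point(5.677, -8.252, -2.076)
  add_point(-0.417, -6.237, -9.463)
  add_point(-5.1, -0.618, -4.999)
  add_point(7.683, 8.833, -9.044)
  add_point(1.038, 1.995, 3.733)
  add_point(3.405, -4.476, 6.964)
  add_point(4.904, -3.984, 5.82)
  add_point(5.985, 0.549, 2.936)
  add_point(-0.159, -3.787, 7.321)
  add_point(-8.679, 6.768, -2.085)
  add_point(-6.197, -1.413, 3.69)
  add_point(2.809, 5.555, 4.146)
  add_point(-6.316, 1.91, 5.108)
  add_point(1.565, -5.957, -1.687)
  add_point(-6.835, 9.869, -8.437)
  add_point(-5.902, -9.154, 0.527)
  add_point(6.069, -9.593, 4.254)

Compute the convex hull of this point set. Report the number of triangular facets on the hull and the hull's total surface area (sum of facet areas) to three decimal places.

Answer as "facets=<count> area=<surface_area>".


facets=22 area=1032.907

Extreme-point indices: [0, 1, 3, 5, 6, 7, 8, 9, 11, 12, 14, 15, 16] — 13 of 17 on the boundary.

Triangle areas on the boundary:
  f1: (p14, p1, p3) → 113.8054
  f2: (p14, p11, p9) → 46.6428
  f3: (p14, p11, p3) → 98.1848
  f4: (p14, p15, p9) → 51.4829
  f5: (p14, p15, p1) → 102.1565
  f6: (p0, p16, p3) → 50.2205
  f7: (p0, p1, p3) → 83.0069
  f8: (p0, p15, p16) → 38.0129
  f9: (p0, p15, p1) → 52.7124
  f10: (p7, p16, p3) → 56.0359
  f11: (p7, p11, p3) → 43.0310
  f12: (p12, p15, p9) → 52.7823
  f13: (p12, p11, p9) → 44.3812
  f14: (p6, p7, p16) → 12.9730
  f15: (p6, p7, p11) → 14.5852
  f16: (p8, p12, p11) → 39.4595
  f17: (p8, p15, p16) → 46.3080
  f18: (p8, p12, p15) → 43.9641
  f19: (p5, p6, p11) → 9.4981
  f20: (p5, p8, p11) → 18.6051
  f21: (p5, p6, p16) → 5.7737
  f22: (p5, p8, p16) → 9.2848
Σ area = 1032.907

Euler: V−E+F = 13−33+22 = 2.


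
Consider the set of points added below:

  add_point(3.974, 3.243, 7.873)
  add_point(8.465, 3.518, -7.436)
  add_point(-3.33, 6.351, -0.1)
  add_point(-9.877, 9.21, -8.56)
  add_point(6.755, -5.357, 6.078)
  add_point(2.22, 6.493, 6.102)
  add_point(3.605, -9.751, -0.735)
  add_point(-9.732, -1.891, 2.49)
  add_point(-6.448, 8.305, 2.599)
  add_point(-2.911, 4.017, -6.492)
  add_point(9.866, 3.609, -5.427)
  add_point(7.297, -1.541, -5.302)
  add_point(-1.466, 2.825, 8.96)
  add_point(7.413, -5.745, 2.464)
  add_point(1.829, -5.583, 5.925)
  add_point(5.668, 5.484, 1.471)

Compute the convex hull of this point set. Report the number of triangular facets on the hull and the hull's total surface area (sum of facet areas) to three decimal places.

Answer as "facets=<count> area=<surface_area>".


Hull vertices (14/16): indices [0, 1, 3, 4, 5, 6, 7, 8, 10, 11, 12, 13, 14, 15].

Triangle areas on the boundary:
  f1: (p7, p6, p3) → 120.9182
  f2: (p1, p10, p3) → 19.1729
  f3: (p14, p7, p6) → 50.3779
  f4: (p14, p7, p12) → 52.4219
  f5: (p11, p1, p10) → 6.7915
  f6: (p11, p6, p3) → 101.6518
  f7: (p11, p1, p3) → 53.7743
  f8: (p8, p5, p3) → 43.2143
  f9: (p8, p5, p12) → 27.1993
  f10: (p8, p7, p3) → 62.6945
  f11: (p8, p7, p12) → 48.5558
  f12: (p4, p14, p12) → 22.4548
  f13: (p4, p14, p6) → 19.5778
  f14: (p0, p4, p10) → 64.4259
  f15: (p0, p5, p12) → 10.9548
  f16: (p0, p4, p12) → 24.7300
  f17: (p13, p11, p10) → 22.8383
  f18: (p13, p4, p10) → 18.8625
  f19: (p13, p11, p6) → 27.8821
  f20: (p13, p4, p6) → 10.5343
  f21: (p15, p0, p10) → 16.9062
  f22: (p15, p0, p5) → 11.9898
  f23: (p15, p10, p3) → 78.2078
  f24: (p15, p5, p3) → 55.0362
Σ area = 971.173

Euler characteristic 14−36+24 = 2 ✓

facets=24 area=971.173


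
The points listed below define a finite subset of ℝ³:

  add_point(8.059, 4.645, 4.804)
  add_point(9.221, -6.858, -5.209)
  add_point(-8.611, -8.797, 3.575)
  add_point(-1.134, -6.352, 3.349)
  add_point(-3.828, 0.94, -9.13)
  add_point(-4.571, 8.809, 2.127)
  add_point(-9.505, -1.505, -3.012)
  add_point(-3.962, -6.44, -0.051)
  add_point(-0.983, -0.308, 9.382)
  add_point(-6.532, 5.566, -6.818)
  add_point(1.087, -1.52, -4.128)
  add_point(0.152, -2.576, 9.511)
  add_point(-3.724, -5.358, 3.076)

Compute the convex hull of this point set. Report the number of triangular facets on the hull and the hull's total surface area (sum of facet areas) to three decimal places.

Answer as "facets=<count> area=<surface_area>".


facets=16 area=887.053

10 of the 13 inputs are extreme points: [0, 1, 2, 3, 4, 5, 6, 8, 9, 11].

Per-facet area ½‖(b−a)×(c−a)‖:
  f1: (p0, p11, p1) → 88.4461
  f2: (p4, p0, p1) → 115.4886
  f3: (p2, p4, p6) → 33.7247
  f4: (p2, p4, p1) → 127.2563
  f5: (p2, p5, p6) → 59.0199
  f6: (p9, p5, p6) → 41.5091
  f7: (p9, p4, p6) → 23.6920
  f8: (p9, p0, p5) → 63.4970
  f9: (p9, p4, p0) → 53.8420
  f10: (p3, p11, p1) → 44.8041
  f11: (p3, p2, p1) → 35.6721
  f12: (p3, p2, p11) → 27.5340
  f13: (p8, p2, p5) → 77.9557
  f14: (p8, p2, p11) → 15.4956
  f15: (p8, p0, p5) → 64.8139
  f16: (p8, p0, p11) → 14.3016
Σ area = 887.053

Check V−E+F: 10 − 24 + 16 = 2.


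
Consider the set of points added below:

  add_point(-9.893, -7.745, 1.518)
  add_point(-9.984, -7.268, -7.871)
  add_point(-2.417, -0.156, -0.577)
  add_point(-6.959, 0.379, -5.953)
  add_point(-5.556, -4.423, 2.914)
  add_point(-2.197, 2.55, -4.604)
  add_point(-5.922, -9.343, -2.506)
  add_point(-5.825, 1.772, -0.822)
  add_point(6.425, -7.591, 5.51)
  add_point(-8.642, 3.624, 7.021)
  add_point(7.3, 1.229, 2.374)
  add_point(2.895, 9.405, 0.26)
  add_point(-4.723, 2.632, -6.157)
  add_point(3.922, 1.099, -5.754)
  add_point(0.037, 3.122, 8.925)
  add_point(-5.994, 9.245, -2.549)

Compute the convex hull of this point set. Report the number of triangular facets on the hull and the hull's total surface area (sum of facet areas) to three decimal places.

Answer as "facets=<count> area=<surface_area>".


facets=18 area=944.844

Points on the hull: [0, 1, 6, 8, 9, 10, 11, 12, 13, 14, 15] (11 of 16).

Triangle areas on the boundary:
  f1: (p14, p11, p10) → 44.3665
  f2: (p8, p14, p10) → 46.5534
  f3: (p13, p11, p10) → 38.9522
  f4: (p13, p8, p10) → 39.9760
  f5: (p9, p14, p11) → 49.2282
  f6: (p12, p13, p1) → 47.3694
  f7: (p6, p13, p1) → 51.8040
  f8: (p6, p13, p8) → 93.0427
  f9: (p0, p8, p14) → 99.1049
  f10: (p0, p9, p14) → 55.9362
  f11: (p0, p6, p8) → 42.9833
  f12: (p0, p9, p1) → 54.9786
  f13: (p0, p6, p1) → 20.6577
  f14: (p15, p9, p11) → 53.1782
  f15: (p15, p13, p11) → 47.8289
  f16: (p15, p12, p13) → 32.1000
  f17: (p15, p9, p1) → 98.1193
  f18: (p15, p12, p1) → 28.6646
Σ area = 944.844

Check V−E+F: 11 − 27 + 18 = 2.


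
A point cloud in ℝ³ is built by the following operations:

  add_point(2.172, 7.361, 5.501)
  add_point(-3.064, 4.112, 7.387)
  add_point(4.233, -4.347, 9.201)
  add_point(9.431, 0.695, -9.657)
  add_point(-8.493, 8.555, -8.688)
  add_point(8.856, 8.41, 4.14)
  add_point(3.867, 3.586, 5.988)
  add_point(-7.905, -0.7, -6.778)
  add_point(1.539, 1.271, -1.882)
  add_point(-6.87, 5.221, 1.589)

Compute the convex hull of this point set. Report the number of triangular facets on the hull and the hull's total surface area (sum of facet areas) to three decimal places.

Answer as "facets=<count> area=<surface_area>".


facets=12 area=875.913

8 of the 10 inputs are extreme points: [0, 1, 2, 3, 4, 5, 7, 9].

Facet areas (half cross-product norm):
  f1: (p7, p3, p4) → 83.3559
  f2: (p7, p2, p3) → 161.1532
  f3: (p5, p3, p4) → 149.1377
  f4: (p5, p0, p4) → 55.9053
  f5: (p5, p2, p3) → 113.8013
  f6: (p5, p0, p2) → 42.9261
  f7: (p1, p0, p2) → 36.2841
  f8: (p1, p7, p2) → 88.3973
  f9: (p9, p7, p4) → 44.8749
  f10: (p9, p1, p7) → 27.9756
  f11: (p9, p0, p4) → 49.6312
  f12: (p9, p1, p0) → 22.4703
Σ area = 875.913

Check V−E+F: 8 − 18 + 12 = 2.
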